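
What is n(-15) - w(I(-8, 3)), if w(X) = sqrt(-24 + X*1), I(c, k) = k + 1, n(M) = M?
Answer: -15 - 2*I*sqrt(5) ≈ -15.0 - 4.4721*I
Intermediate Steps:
I(c, k) = 1 + k
w(X) = sqrt(-24 + X)
n(-15) - w(I(-8, 3)) = -15 - sqrt(-24 + (1 + 3)) = -15 - sqrt(-24 + 4) = -15 - sqrt(-20) = -15 - 2*I*sqrt(5)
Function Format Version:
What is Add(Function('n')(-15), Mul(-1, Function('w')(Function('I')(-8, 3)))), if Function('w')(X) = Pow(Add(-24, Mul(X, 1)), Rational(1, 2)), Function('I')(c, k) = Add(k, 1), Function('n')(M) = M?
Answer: Add(-15, Mul(-2, I, Pow(5, Rational(1, 2)))) ≈ Add(-15.000, Mul(-4.4721, I))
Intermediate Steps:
Function('I')(c, k) = Add(1, k)
Function('w')(X) = Pow(Add(-24, X), Rational(1, 2))
Add(Function('n')(-15), Mul(-1, Function('w')(Function('I')(-8, 3)))) = Add(-15, Mul(-1, Pow(Add(-24, Add(1, 3)), Rational(1, 2)))) = Add(-15, Mul(-1, Pow(Add(-24, 4), Rational(1, 2)))) = Add(-15, Mul(-1, Pow(-20, Rational(1, 2)))) = Add(-15, Mul(-1, Mul(2, I, Pow(5, Rational(1, 2))))) = Add(-15, Mul(-2, I, Pow(5, Rational(1, 2))))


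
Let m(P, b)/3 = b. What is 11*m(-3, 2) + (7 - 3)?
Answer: 70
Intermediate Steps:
m(P, b) = 3*b
11*m(-3, 2) + (7 - 3) = 11*(3*2) + (7 - 3) = 11*6 + 4 = 66 + 4 = 70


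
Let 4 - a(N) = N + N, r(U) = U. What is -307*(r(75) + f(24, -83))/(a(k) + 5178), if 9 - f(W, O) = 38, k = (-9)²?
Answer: -7061/2510 ≈ -2.8131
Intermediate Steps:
k = 81
f(W, O) = -29 (f(W, O) = 9 - 1*38 = 9 - 38 = -29)
a(N) = 4 - 2*N (a(N) = 4 - (N + N) = 4 - 2*N)
-307*(r(75) + f(24, -83))/(a(k) + 5178) = -307*(75 - 29)/((4 - 2*81) + 5178) = -14122/((4 - 162) + 5178) = -14122/(-158 + 5178) = -14122/5020 = -307*23/2510 = -7061/2510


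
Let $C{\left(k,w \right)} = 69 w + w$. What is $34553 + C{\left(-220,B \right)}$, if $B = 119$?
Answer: $42883$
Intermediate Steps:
$C{\left(k,w \right)} = 70 w$
$34553 + C{\left(-220,B \right)} = 34553 + 70 \cdot 119 = 34553 + 8330 = 42883$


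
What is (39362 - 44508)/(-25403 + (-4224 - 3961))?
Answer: 2573/16794 ≈ 0.15321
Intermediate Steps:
(39362 - 44508)/(-25403 + (-4224 - 3961)) = -5146/(-25403 - 8185) = -5146/(-33588) = -5146*(-1/33588) = 2573/16794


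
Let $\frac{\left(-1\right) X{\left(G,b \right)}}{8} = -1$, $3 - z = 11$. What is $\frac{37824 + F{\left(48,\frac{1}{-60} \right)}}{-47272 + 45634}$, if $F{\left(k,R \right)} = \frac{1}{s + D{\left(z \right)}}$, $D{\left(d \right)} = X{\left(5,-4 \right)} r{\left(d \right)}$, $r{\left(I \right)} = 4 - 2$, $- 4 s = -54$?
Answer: $- \frac{1115809}{48321} \approx -23.092$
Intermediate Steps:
$z = -8$ ($z = 3 - 11 = -8$)
$s = \frac{27}{2}$ ($s = \left(- \frac{1}{4}\right) \left(-54\right) = \frac{27}{2} \approx 13.5$)
$r{\left(I \right)} = 2$ ($r{\left(I \right)} = 4 - 2 = 2$)
$X{\left(G,b \right)} = 8$ ($X{\left(G,b \right)} = \left(-8\right) \left(-1\right) = 8$)
$D{\left(d \right)} = 16$ ($D{\left(d \right)} = 8 \cdot 2 = 16$)
$F{\left(k,R \right)} = \frac{2}{59}$ ($F{\left(k,R \right)} = \frac{1}{\frac{27}{2} + 16} = \frac{1}{\frac{59}{2}} = \frac{2}{59}$)
$\frac{37824 + F{\left(48,\frac{1}{-60} \right)}}{-47272 + 45634} = \frac{37824 + \frac{2}{59}}{-47272 + 45634} = \frac{2231618}{59 \left(-1638\right)} = \frac{2231618}{59} \left(- \frac{1}{1638}\right) = - \frac{1115809}{48321}$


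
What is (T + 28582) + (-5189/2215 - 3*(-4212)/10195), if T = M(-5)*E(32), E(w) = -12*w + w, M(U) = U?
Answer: 137031171047/4516385 ≈ 30341.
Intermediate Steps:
E(w) = -11*w
T = 1760 (T = -(-55)*32 = -5*(-352) = 1760)
(T + 28582) + (-5189/2215 - 3*(-4212)/10195) = (1760 + 28582) + (-5189/2215 - 3*(-4212)/10195) = 30342 + (-5189*1/2215 + 12636*(1/10195)) = 30342 + (-5189/2215 + 12636/10195) = 30342 - 4982623/4516385 = 137031171047/4516385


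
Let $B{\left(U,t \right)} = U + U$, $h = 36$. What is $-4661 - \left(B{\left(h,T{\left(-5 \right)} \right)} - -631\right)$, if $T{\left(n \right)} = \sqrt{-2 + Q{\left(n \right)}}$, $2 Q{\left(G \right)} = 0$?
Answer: $-5364$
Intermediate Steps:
$Q{\left(G \right)} = 0$ ($Q{\left(G \right)} = \frac{1}{2} \cdot 0 = 0$)
$T{\left(n \right)} = i \sqrt{2}$ ($T{\left(n \right)} = \sqrt{-2 + 0} = \sqrt{-2} = i \sqrt{2}$)
$B{\left(U,t \right)} = 2 U$
$-4661 - \left(B{\left(h,T{\left(-5 \right)} \right)} - -631\right) = -4661 - \left(2 \cdot 36 - -631\right) = -4661 - \left(72 + 631\right) = -4661 - 703 = -5364$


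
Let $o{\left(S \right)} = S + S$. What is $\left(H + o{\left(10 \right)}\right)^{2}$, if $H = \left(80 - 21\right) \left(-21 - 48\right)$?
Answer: $16410601$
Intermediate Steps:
$o{\left(S \right)} = 2 S$
$H = -4071$ ($H = 59 \left(-69\right) = -4071$)
$\left(H + o{\left(10 \right)}\right)^{2} = \left(-4071 + 2 \cdot 10\right)^{2} = \left(-4071 + 20\right)^{2} = \left(-4051\right)^{2} = 16410601$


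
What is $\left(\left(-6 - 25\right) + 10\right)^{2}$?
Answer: $441$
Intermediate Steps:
$\left(\left(-6 - 25\right) + 10\right)^{2} = \left(-31 + 10\right)^{2} = \left(-21\right)^{2} = 441$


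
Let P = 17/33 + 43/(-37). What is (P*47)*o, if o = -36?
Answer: 445560/407 ≈ 1094.7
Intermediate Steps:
P = -790/1221 (P = 17*(1/33) + 43*(-1/37) = 17/33 - 43/37 = -790/1221 ≈ -0.64701)
(P*47)*o = -790/1221*47*(-36) = -37130/1221*(-36) = 445560/407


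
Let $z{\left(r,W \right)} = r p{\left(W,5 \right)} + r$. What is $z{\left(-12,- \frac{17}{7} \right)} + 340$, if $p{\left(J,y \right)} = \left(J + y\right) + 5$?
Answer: $\frac{1660}{7} \approx 237.14$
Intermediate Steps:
$p{\left(J,y \right)} = 5 + J + y$
$z{\left(r,W \right)} = r + r \left(10 + W\right)$ ($z{\left(r,W \right)} = r \left(5 + W + 5\right) + r = r \left(10 + W\right) + r = r + r \left(10 + W\right)$)
$z{\left(-12,- \frac{17}{7} \right)} + 340 = - 12 \left(11 - \frac{17}{7}\right) + 340 = \left(-12\right) \frac{60}{7} + 340 = - \frac{720}{7} + 340 = \frac{1660}{7}$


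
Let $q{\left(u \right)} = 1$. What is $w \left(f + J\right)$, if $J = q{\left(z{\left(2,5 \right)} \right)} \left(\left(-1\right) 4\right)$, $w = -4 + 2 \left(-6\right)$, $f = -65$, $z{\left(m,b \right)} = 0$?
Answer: $1104$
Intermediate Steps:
$w = -16$ ($w = -4 - 12 = -16$)
$J = -4$ ($J = 1 \left(\left(-1\right) 4\right) = 1 \left(-4\right) = -4$)
$w \left(f + J\right) = - 16 \left(-65 - 4\right) = \left(-16\right) \left(-69\right) = 1104$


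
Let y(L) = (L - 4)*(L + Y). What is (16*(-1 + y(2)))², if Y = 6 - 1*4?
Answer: 20736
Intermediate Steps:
Y = 2 (Y = 6 - 4 = 2)
y(L) = (-4 + L)*(2 + L) (y(L) = (L - 4)*(L + 2) = (-4 + L)*(2 + L))
(16*(-1 + y(2)))² = (16*(-1 + (-8 + 2² - 2*2)))² = (16*(-1 + (-8 + 4 - 4)))² = (16*(-1 - 8))² = (16*(-9))² = (-144)² = 20736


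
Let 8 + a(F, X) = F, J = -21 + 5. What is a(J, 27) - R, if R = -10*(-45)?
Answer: -474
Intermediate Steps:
J = -16
a(F, X) = -8 + F
R = 450
a(J, 27) - R = (-8 - 16) - 1*450 = -24 - 450 = -474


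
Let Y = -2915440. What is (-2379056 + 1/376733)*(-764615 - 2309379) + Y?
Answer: 393589162154942314/53819 ≈ 7.3132e+12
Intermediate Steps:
(-2379056 + 1/376733)*(-764615 - 2309379) + Y = (-2379056 + 1/376733)*(-764615 - 2309379) - 2915440 = (-2379056 + 1/376733)*(-3073994) - 2915440 = -896268904047/376733*(-3073994) - 2915440 = 393589319061007674/53819 - 2915440 = 393589162154942314/53819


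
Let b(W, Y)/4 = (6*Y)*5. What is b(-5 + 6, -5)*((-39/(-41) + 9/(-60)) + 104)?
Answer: -2578110/41 ≈ -62881.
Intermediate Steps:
b(W, Y) = 120*Y (b(W, Y) = 4*((6*Y)*5) = 4*(30*Y) = 120*Y)
b(-5 + 6, -5)*((-39/(-41) + 9/(-60)) + 104) = (120*(-5))*((-39/(-41) + 9/(-60)) + 104) = -600*((-39*(-1/41) + 9*(-1/60)) + 104) = -600*((39/41 - 3/20) + 104) = -600*(657/820 + 104) = -600*85937/820 = -2578110/41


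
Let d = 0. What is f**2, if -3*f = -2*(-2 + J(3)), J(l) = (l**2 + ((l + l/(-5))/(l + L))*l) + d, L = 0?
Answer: 8836/225 ≈ 39.271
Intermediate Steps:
J(l) = l**2 + 4*l/5 (J(l) = (l**2 + ((l + l/(-5))/(l + 0))*l) + 0 = (l**2 + ((l + l*(-1/5))/l)*l) + 0 = (l**2 + ((l - l/5)/l)*l) + 0 = (l**2 + ((4*l/5)/l)*l) + 0 = (l**2 + 4*l/5) + 0 = l**2 + 4*l/5)
f = 94/15 (f = -(-2)*(-2 + (1/5)*3*(4 + 5*3))/3 = -(-2)*(-2 + (1/5)*3*(4 + 15))/3 = -(-2)*(-2 + (1/5)*3*19)/3 = -(-2)*(-2 + 57/5)/3 = -(-2)*47/(3*5) = -1/3*(-94/5) = 94/15 ≈ 6.2667)
f**2 = (94/15)**2 = 8836/225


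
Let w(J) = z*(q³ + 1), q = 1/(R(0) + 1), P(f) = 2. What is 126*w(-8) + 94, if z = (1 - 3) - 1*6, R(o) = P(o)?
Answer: -2854/3 ≈ -951.33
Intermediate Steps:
R(o) = 2
q = ⅓ (q = 1/(2 + 1) = 1/3 = ⅓ ≈ 0.33333)
z = -8 (z = -2 - 6 = -8)
w(J) = -224/27 (w(J) = -8*((⅓)³ + 1) = -8*(1/27 + 1) = -8*28/27 = -224/27)
126*w(-8) + 94 = 126*(-224/27) + 94 = -3136/3 + 94 = -2854/3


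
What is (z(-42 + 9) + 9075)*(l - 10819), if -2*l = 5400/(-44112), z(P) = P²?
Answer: -101056634679/919 ≈ -1.0996e+8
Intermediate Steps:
l = 225/3676 (l = -2700/(-44112) = -2700*(-1)/44112 = -½*(-225/1838) = 225/3676 ≈ 0.061208)
(z(-42 + 9) + 9075)*(l - 10819) = ((-42 + 9)² + 9075)*(225/3676 - 10819) = ((-33)² + 9075)*(-39770419/3676) = (1089 + 9075)*(-39770419/3676) = 10164*(-39770419/3676) = -101056634679/919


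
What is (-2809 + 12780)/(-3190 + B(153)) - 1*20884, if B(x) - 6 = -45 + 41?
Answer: -66588163/3188 ≈ -20887.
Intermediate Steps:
B(x) = 2 (B(x) = 6 + (-45 + 41) = 6 - 4 = 2)
(-2809 + 12780)/(-3190 + B(153)) - 1*20884 = (-2809 + 12780)/(-3190 + 2) - 1*20884 = 9971/(-3188) - 20884 = 9971*(-1/3188) - 20884 = -9971/3188 - 20884 = -66588163/3188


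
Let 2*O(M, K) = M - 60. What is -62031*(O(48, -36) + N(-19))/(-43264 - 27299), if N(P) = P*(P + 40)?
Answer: -8374185/23521 ≈ -356.03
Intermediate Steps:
N(P) = P*(40 + P)
O(M, K) = -30 + M/2 (O(M, K) = (M - 60)/2 = (-60 + M)/2 = -30 + M/2)
-62031*(O(48, -36) + N(-19))/(-43264 - 27299) = -62031*((-30 + (½)*48) - 19*(40 - 19))/(-43264 - 27299) = -62031/((-70563/((-30 + 24) - 19*21))) = -62031/((-70563/(-6 - 399))) = -62031/((-70563/(-405))) = -62031/((-70563*(-1/405))) = -62031/23521/135 = -62031*135/23521 = -8374185/23521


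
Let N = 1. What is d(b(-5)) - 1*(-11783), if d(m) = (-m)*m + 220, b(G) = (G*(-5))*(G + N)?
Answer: 2003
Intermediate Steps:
b(G) = -5*G*(1 + G) (b(G) = (G*(-5))*(G + 1) = (-5*G)*(1 + G) = -5*G*(1 + G))
d(m) = 220 - m² (d(m) = -m² + 220 = 220 - m²)
d(b(-5)) - 1*(-11783) = (220 - (-5*(-5)*(1 - 5))²) - 1*(-11783) = (220 - (-5*(-5)*(-4))²) + 11783 = (220 - 1*(-100)²) + 11783 = (220 - 1*10000) + 11783 = (220 - 10000) + 11783 = -9780 + 11783 = 2003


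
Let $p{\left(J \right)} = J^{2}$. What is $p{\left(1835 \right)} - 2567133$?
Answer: $800092$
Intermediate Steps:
$p{\left(1835 \right)} - 2567133 = 1835^{2} - 2567133 = 3367225 - 2567133 = 800092$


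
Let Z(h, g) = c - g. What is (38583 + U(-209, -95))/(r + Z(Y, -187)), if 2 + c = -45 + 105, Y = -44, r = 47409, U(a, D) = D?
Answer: 19244/23827 ≈ 0.80766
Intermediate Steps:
c = 58 (c = -2 + (-45 + 105) = -2 + 60 = 58)
Z(h, g) = 58 - g
(38583 + U(-209, -95))/(r + Z(Y, -187)) = (38583 - 95)/(47409 + (58 - 1*(-187))) = 38488/(47409 + (58 + 187)) = 38488/(47409 + 245) = 38488/47654 = 38488*(1/47654) = 19244/23827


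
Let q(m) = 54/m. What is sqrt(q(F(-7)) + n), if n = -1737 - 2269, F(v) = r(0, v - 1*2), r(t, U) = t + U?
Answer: 2*I*sqrt(1003) ≈ 63.34*I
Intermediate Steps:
r(t, U) = U + t
F(v) = -2 + v (F(v) = (v - 1*2) + 0 = (v - 2) + 0 = (-2 + v) + 0 = -2 + v)
n = -4006
sqrt(q(F(-7)) + n) = sqrt(54/(-2 - 7) - 4006) = sqrt(54/(-9) - 4006) = sqrt(54*(-1/9) - 4006) = sqrt(-6 - 4006) = sqrt(-4012) = 2*I*sqrt(1003)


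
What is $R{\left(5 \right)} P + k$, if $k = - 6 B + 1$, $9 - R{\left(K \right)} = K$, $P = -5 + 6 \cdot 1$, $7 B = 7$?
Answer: $-1$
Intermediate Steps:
$B = 1$ ($B = \frac{1}{7} \cdot 7 = 1$)
$P = 1$ ($P = -5 + 6 = 1$)
$R{\left(K \right)} = 9 - K$
$k = -5$ ($k = \left(-6\right) 1 + 1 = -6 + 1 = -5$)
$R{\left(5 \right)} P + k = \left(9 - 5\right) 1 - 5 = 4 \cdot 1 - 5 = 4 - 5 = -1$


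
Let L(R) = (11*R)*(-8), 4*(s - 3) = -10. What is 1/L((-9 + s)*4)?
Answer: 1/2992 ≈ 0.00033422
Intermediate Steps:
s = ½ (s = 3 + (¼)*(-10) = 3 - 5/2 = ½ ≈ 0.50000)
L(R) = -88*R
1/L((-9 + s)*4) = 1/(-88*(-9 + ½)*4) = 1/(-(-748)*4) = 1/(-88*(-34)) = 1/2992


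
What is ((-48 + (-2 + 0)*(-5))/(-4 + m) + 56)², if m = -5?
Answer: 293764/81 ≈ 3626.7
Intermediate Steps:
((-48 + (-2 + 0)*(-5))/(-4 + m) + 56)² = ((-48 + (-2 + 0)*(-5))/(-4 - 5) + 56)² = ((-48 - 2*(-5))/(-9) + 56)² = ((-48 + 10)*(-⅑) + 56)² = (-38*(-⅑) + 56)² = (38/9 + 56)² = (542/9)² = 293764/81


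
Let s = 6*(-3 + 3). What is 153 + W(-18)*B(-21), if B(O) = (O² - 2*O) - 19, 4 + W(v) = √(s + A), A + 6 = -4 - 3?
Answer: -1703 + 464*I*√13 ≈ -1703.0 + 1673.0*I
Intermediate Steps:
s = 0 (s = 6*0 = 0)
A = -13 (A = -6 + (-4 - 3) = -6 - 7 = -13)
W(v) = -4 + I*√13 (W(v) = -4 + √(0 - 13) = -4 + √(-13) = -4 + I*√13)
B(O) = -19 + O² - 2*O
153 + W(-18)*B(-21) = 153 + (-4 + I*√13)*(-19 + (-21)² - 2*(-21)) = 153 + (-4 + I*√13)*(-19 + 441 + 42) = 153 + (-4 + I*√13)*464 = 153 + (-1856 + 464*I*√13) = -1703 + 464*I*√13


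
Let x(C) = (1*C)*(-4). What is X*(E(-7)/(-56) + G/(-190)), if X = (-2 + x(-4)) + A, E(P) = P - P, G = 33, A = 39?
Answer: -1749/190 ≈ -9.2053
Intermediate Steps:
E(P) = 0
x(C) = -4*C (x(C) = C*(-4) = -4*C)
X = 53 (X = (-2 - 4*(-4)) + 39 = (-2 + 16) + 39 = 14 + 39 = 53)
X*(E(-7)/(-56) + G/(-190)) = 53*(0/(-56) + 33/(-190)) = 53*(0*(-1/56) + 33*(-1/190)) = 53*(0 - 33/190) = 53*(-33/190) = -1749/190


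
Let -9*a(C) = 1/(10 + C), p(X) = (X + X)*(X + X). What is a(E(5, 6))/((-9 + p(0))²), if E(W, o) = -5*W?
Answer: 1/10935 ≈ 9.1449e-5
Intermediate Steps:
p(X) = 4*X² (p(X) = (2*X)*(2*X) = 4*X²)
a(C) = -1/(9*(10 + C))
a(E(5, 6))/((-9 + p(0))²) = (-1/(90 + 9*(-5*5)))/((-9 + 4*0²)²) = (-1/(90 + 9*(-25)))/((-9 + 4*0)²) = (-1/(90 - 225))/((-9 + 0)²) = (-1/(-135))/((-9)²) = -1*(-1/135)/81 = (1/135)*(1/81) = 1/10935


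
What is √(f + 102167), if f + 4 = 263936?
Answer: √366099 ≈ 605.06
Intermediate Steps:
f = 263932 (f = -4 + 263936 = 263932)
√(f + 102167) = √(263932 + 102167) = √366099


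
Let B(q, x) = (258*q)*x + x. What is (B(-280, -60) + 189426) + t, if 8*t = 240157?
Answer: 36430285/8 ≈ 4.5538e+6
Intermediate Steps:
B(q, x) = x + 258*q*x (B(q, x) = 258*q*x + x = x + 258*q*x)
t = 240157/8 (t = (⅛)*240157 = 240157/8 ≈ 30020.)
(B(-280, -60) + 189426) + t = (-60*(1 + 258*(-280)) + 189426) + 240157/8 = (-60*(1 - 72240) + 189426) + 240157/8 = (-60*(-72239) + 189426) + 240157/8 = (4334340 + 189426) + 240157/8 = 4523766 + 240157/8 = 36430285/8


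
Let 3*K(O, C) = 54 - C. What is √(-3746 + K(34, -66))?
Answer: I*√3706 ≈ 60.877*I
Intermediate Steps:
K(O, C) = 18 - C/3 (K(O, C) = (54 - C)/3 = 18 - C/3)
√(-3746 + K(34, -66)) = √(-3746 + (18 - ⅓*(-66))) = √(-3746 + (18 + 22)) = √(-3746 + 40) = √(-3706) = I*√3706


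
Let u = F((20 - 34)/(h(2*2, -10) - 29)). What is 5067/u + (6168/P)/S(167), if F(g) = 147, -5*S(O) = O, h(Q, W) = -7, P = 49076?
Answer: 3460253157/100397227 ≈ 34.466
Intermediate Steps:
S(O) = -O/5
u = 147
5067/u + (6168/P)/S(167) = 5067/147 + (6168/49076)/((-⅕*167)) = 5067*(1/147) + (6168*(1/49076))/(-167/5) = 1689/49 + (1542/12269)*(-5/167) = 1689/49 - 7710/2048923 = 3460253157/100397227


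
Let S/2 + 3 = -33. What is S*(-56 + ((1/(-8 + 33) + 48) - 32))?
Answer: 71928/25 ≈ 2877.1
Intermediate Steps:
S = -72 (S = -6 + 2*(-33) = -6 - 66 = -72)
S*(-56 + ((1/(-8 + 33) + 48) - 32)) = -72*(-56 + ((1/(-8 + 33) + 48) - 32)) = -72*(-56 + ((1/25 + 48) - 32)) = -72*(-56 + (1201/25 - 32)) = -72*(-56 + 401/25) = -72*(-999/25) = 71928/25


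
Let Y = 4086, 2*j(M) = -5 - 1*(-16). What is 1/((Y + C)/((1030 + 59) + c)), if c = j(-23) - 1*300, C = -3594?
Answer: 1589/984 ≈ 1.6148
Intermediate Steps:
j(M) = 11/2 (j(M) = (-5 - 1*(-16))/2 = (-5 + 16)/2 = (1/2)*11 = 11/2)
c = -589/2 (c = 11/2 - 1*300 = 11/2 - 300 = -589/2 ≈ -294.50)
1/((Y + C)/((1030 + 59) + c)) = 1/((4086 - 3594)/((1030 + 59) - 589/2)) = 1/(492/(1089 - 589/2)) = 1/(492/(1589/2)) = 1/(492*(2/1589)) = 1/(984/1589) = 1589/984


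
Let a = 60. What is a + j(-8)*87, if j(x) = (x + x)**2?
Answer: 22332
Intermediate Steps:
j(x) = 4*x**2 (j(x) = (2*x)**2 = 4*x**2)
a + j(-8)*87 = 60 + (4*(-8)**2)*87 = 60 + (4*64)*87 = 60 + 256*87 = 60 + 22272 = 22332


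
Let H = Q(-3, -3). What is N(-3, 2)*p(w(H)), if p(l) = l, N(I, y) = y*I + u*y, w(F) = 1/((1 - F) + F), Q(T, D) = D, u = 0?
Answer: -6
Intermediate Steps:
H = -3
w(F) = 1 (w(F) = 1/1 = 1)
N(I, y) = I*y (N(I, y) = y*I + 0*y = I*y + 0 = I*y)
N(-3, 2)*p(w(H)) = -3*2*1 = -6*1 = -6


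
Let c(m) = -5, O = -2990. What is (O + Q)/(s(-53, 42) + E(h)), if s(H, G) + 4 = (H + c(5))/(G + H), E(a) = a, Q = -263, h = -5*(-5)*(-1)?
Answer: 35783/261 ≈ 137.10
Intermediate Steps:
h = -25 (h = 25*(-1) = -25)
s(H, G) = -4 + (-5 + H)/(G + H) (s(H, G) = -4 + (H - 5)/(G + H) = -4 + (-5 + H)/(G + H))
(O + Q)/(s(-53, 42) + E(h)) = (-2990 - 263)/((-5 - 4*42 - 3*(-53))/(42 - 53) - 25) = -3253/((-5 - 168 + 159)/(-11) - 25) = -3253/(-1/11*(-14) - 25) = -3253/(14/11 - 25) = -3253/(-261/11) = -3253*(-11/261) = 35783/261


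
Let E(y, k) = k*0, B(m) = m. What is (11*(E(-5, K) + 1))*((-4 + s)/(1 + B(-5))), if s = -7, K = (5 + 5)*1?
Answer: 121/4 ≈ 30.250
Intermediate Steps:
K = 10 (K = 10*1 = 10)
E(y, k) = 0
(11*(E(-5, K) + 1))*((-4 + s)/(1 + B(-5))) = (11*(0 + 1))*((-4 - 7)/(1 - 5)) = (11*1)*(-11/(-4)) = 11*(-11*(-¼)) = 11*(11/4) = 121/4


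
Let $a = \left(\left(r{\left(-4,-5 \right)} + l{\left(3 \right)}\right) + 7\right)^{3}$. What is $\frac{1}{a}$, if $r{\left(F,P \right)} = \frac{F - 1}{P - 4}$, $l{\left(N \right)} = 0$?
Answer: $\frac{729}{314432} \approx 0.0023185$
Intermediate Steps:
$r{\left(F,P \right)} = \frac{-1 + F}{-4 + P}$ ($r{\left(F,P \right)} = \frac{F + \left(0 - 1\right)}{-4 + P} = \frac{F - 1}{-4 + P} = \frac{-1 + F}{-4 + P}$)
$a = \frac{314432}{729}$ ($a = \left(\left(\frac{-1 - 4}{-4 - 5} + 0\right) + 7\right)^{3} = \left(\left(\frac{1}{-9} \left(-5\right) + 0\right) + 7\right)^{3} = \left(\left(\left(- \frac{1}{9}\right) \left(-5\right) + 0\right) + 7\right)^{3} = \left(\left(\frac{5}{9} + 0\right) + 7\right)^{3} = \left(\frac{5}{9} + 7\right)^{3} = \left(\frac{68}{9}\right)^{3} = \frac{314432}{729} \approx 431.32$)
$\frac{1}{a} = \frac{1}{\frac{314432}{729}} = \frac{729}{314432}$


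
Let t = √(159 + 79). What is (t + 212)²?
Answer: (212 + √238)² ≈ 51723.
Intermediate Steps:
t = √238 ≈ 15.427
(t + 212)² = (√238 + 212)² = (212 + √238)²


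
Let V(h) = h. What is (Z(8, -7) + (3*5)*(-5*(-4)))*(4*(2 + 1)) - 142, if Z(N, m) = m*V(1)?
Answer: 3374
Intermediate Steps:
Z(N, m) = m (Z(N, m) = m*1 = m)
(Z(8, -7) + (3*5)*(-5*(-4)))*(4*(2 + 1)) - 142 = (-7 + (3*5)*(-5*(-4)))*(4*(2 + 1)) - 142 = (-7 + 15*20)*(4*3) - 142 = (-7 + 300)*12 - 142 = 293*12 - 142 = 3516 - 142 = 3374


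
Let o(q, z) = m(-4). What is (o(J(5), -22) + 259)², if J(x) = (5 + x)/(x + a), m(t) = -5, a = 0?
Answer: 64516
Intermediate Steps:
J(x) = (5 + x)/x (J(x) = (5 + x)/(x + 0) = (5 + x)/x)
o(q, z) = -5
(o(J(5), -22) + 259)² = (-5 + 259)² = 254² = 64516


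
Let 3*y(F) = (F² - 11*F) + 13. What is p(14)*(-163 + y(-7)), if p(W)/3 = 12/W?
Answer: -300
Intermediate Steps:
y(F) = 13/3 - 11*F/3 + F²/3 (y(F) = ((F² - 11*F) + 13)/3 = (13 + F² - 11*F)/3 = 13/3 - 11*F/3 + F²/3)
p(W) = 36/W (p(W) = 3*(12/W) = 36/W)
p(14)*(-163 + y(-7)) = (36/14)*(-163 + (13/3 - 11/3*(-7) + (⅓)*(-7)²)) = (36*(1/14))*(-163 + (13/3 + 77/3 + (⅓)*49)) = 18*(-163 + (13/3 + 77/3 + 49/3))/7 = 18*(-163 + 139/3)/7 = (18/7)*(-350/3) = -300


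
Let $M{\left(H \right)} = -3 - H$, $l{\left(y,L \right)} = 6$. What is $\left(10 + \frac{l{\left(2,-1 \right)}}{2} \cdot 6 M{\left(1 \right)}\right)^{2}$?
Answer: $3844$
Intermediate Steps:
$\left(10 + \frac{l{\left(2,-1 \right)}}{2} \cdot 6 M{\left(1 \right)}\right)^{2} = \left(10 + \frac{6}{2} \cdot 6 \left(-3 - 1\right)\right)^{2} = \left(10 + 6 \cdot \frac{1}{2} \cdot 6 \left(-3 - 1\right)\right)^{2} = \left(10 + 3 \cdot 6 \left(-4\right)\right)^{2} = \left(10 + 18 \left(-4\right)\right)^{2} = \left(10 - 72\right)^{2} = \left(-62\right)^{2} = 3844$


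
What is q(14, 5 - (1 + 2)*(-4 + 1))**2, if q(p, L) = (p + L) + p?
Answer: 1764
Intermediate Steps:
q(p, L) = L + 2*p (q(p, L) = (L + p) + p = L + 2*p)
q(14, 5 - (1 + 2)*(-4 + 1))**2 = ((5 - (1 + 2)*(-4 + 1)) + 2*14)**2 = ((5 - 3*(-3)) + 28)**2 = ((5 - 1*(-9)) + 28)**2 = ((5 + 9) + 28)**2 = (14 + 28)**2 = 42**2 = 1764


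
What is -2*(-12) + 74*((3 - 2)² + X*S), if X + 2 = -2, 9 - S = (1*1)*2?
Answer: -1974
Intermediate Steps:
S = 7 (S = 9 - 1*1*2 = 9 - 2 = 7)
X = -4 (X = -2 - 2 = -4)
-2*(-12) + 74*((3 - 2)² + X*S) = -2*(-12) + 74*((3 - 2)² - 4*7) = 24 + 74*(1² - 28) = 24 + 74*(1 - 28) = 24 + 74*(-27) = 24 - 1998 = -1974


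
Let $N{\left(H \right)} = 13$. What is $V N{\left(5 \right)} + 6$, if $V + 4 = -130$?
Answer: $-1736$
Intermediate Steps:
$V = -134$ ($V = -4 - 130 = -134$)
$V N{\left(5 \right)} + 6 = \left(-134\right) 13 + 6 = -1742 + 6 = -1736$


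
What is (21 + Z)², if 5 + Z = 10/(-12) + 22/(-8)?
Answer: 22201/144 ≈ 154.17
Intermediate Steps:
Z = -103/12 (Z = -5 + (10/(-12) + 22/(-8)) = -5 + (10*(-1/12) + 22*(-⅛)) = -5 + (-⅚ - 11/4) = -5 - 43/12 = -103/12 ≈ -8.5833)
(21 + Z)² = (21 - 103/12)² = (149/12)² = 22201/144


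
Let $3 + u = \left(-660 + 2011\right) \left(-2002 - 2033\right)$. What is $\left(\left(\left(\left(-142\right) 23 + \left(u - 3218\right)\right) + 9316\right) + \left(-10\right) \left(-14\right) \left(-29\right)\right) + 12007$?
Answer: $-5440509$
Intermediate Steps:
$u = -5451288$ ($u = -3 + \left(-660 + 2011\right) \left(-2002 - 2033\right) = -3 + 1351 \left(-4035\right) = -3 - 5451285 = -5451288$)
$\left(\left(\left(\left(-142\right) 23 + \left(u - 3218\right)\right) + 9316\right) + \left(-10\right) \left(-14\right) \left(-29\right)\right) + 12007 = \left(\left(\left(\left(-142\right) 23 - 5454506\right) + 9316\right) + \left(-10\right) \left(-14\right) \left(-29\right)\right) + 12007 = \left(\left(\left(-3266 - 5454506\right) + 9316\right) + 140 \left(-29\right)\right) + 12007 = \left(\left(\left(-3266 - 5454506\right) + 9316\right) - 4060\right) + 12007 = \left(\left(-5457772 + 9316\right) - 4060\right) + 12007 = \left(-5448456 - 4060\right) + 12007 = -5452516 + 12007 = -5440509$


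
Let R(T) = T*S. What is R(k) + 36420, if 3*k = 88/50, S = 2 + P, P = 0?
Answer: 2731588/75 ≈ 36421.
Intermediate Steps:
S = 2 (S = 2 + 0 = 2)
k = 44/75 (k = (88/50)/3 = (88*(1/50))/3 = (1/3)*(44/25) = 44/75 ≈ 0.58667)
R(T) = 2*T (R(T) = T*2 = 2*T)
R(k) + 36420 = 2*(44/75) + 36420 = 88/75 + 36420 = 2731588/75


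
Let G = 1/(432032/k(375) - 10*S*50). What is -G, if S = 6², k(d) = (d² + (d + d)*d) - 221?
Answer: 210827/3794669984 ≈ 5.5559e-5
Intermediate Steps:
k(d) = -221 + 3*d² (k(d) = (d² + (2*d)*d) - 221 = (d² + 2*d²) - 221 = 3*d² - 221 = -221 + 3*d²)
S = 36
G = -210827/3794669984 (G = 1/(432032/(-221 + 3*375²) - 10*36*50) = 1/(432032/(-221 + 3*140625) - 360*50) = 1/(432032/(-221 + 421875) - 18000) = 1/(432032/421654 - 18000) = 1/(432032*(1/421654) - 18000) = 1/(216016/210827 - 18000) = 1/(-3794669984/210827) = -210827/3794669984 ≈ -5.5559e-5)
-G = -1*(-210827/3794669984) = 210827/3794669984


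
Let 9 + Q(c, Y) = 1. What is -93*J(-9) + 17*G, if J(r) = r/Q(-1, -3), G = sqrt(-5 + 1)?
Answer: -837/8 + 34*I ≈ -104.63 + 34.0*I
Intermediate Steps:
Q(c, Y) = -8 (Q(c, Y) = -9 + 1 = -8)
G = 2*I (G = sqrt(-4) = 2*I ≈ 2.0*I)
J(r) = -r/8 (J(r) = r/(-8) = -r/8)
-93*J(-9) + 17*G = -(-93)*(-9)/8 + 17*(2*I) = -93*9/8 + 34*I = -837/8 + 34*I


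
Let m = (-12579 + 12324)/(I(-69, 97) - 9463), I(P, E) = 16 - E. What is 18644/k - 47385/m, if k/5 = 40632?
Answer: -1531292822603/863430 ≈ -1.7735e+6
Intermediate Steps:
k = 203160 (k = 5*40632 = 203160)
m = 255/9544 (m = (-12579 + 12324)/((16 - 1*97) - 9463) = -255/((16 - 97) - 9463) = -255/(-81 - 9463) = -255/(-9544) = -255*(-1/9544) = 255/9544 ≈ 0.026718)
18644/k - 47385/m = 18644/203160 - 47385/255/9544 = 18644*(1/203160) - 47385*9544/255 = 4661/50790 - 30149496/17 = -1531292822603/863430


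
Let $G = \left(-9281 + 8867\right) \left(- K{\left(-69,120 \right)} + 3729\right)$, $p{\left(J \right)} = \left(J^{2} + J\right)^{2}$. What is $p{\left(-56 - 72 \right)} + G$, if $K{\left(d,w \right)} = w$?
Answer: $262763410$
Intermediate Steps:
$p{\left(J \right)} = \left(J + J^{2}\right)^{2}$
$G = -1494126$ ($G = \left(-9281 + 8867\right) \left(\left(-1\right) 120 + 3729\right) = - 414 \left(-120 + 3729\right) = \left(-414\right) 3609 = -1494126$)
$p{\left(-56 - 72 \right)} + G = \left(-56 - 72\right)^{2} \left(1 - 128\right)^{2} - 1494126 = \left(-128\right)^{2} \left(1 - 128\right)^{2} - 1494126 = 16384 \left(-127\right)^{2} - 1494126 = 16384 \cdot 16129 - 1494126 = 264257536 - 1494126 = 262763410$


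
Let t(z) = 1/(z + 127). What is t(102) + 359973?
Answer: 82433818/229 ≈ 3.5997e+5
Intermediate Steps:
t(z) = 1/(127 + z)
t(102) + 359973 = 1/(127 + 102) + 359973 = 1/229 + 359973 = 82433818/229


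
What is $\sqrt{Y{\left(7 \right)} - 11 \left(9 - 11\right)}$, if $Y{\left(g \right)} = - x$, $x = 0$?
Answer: $\sqrt{22} \approx 4.6904$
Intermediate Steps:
$Y{\left(g \right)} = 0$ ($Y{\left(g \right)} = \left(-1\right) 0 = 0$)
$\sqrt{Y{\left(7 \right)} - 11 \left(9 - 11\right)} = \sqrt{0 - 11 \left(9 - 11\right)} = \sqrt{0 - -22} = \sqrt{0 + 22} = \sqrt{22}$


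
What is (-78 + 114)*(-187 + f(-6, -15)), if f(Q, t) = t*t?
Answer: 1368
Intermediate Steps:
f(Q, t) = t²
(-78 + 114)*(-187 + f(-6, -15)) = (-78 + 114)*(-187 + (-15)²) = 36*(-187 + 225) = 36*38 = 1368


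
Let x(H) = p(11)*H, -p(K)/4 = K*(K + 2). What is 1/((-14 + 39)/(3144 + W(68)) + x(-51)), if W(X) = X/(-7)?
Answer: 4388/128006771 ≈ 3.4279e-5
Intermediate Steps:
W(X) = -X/7 (W(X) = X*(-⅐) = -X/7)
p(K) = -4*K*(2 + K) (p(K) = -4*K*(K + 2) = -4*K*(2 + K))
x(H) = -572*H (x(H) = (-4*11*(2 + 11))*H = (-4*11*13)*H = -572*H)
1/((-14 + 39)/(3144 + W(68)) + x(-51)) = 1/((-14 + 39)/(3144 - ⅐*68) - 572*(-51)) = 1/(25/(3144 - 68/7) + 29172) = 1/(25/(21940/7) + 29172) = 1/(25*(7/21940) + 29172) = 1/(35/4388 + 29172) = 1/(128006771/4388) = 4388/128006771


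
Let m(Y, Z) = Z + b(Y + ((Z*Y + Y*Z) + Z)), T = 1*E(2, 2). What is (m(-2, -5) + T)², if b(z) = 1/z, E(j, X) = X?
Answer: 1444/169 ≈ 8.5444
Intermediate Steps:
T = 2 (T = 1*2 = 2)
m(Y, Z) = Z + 1/(Y + Z + 2*Y*Z) (m(Y, Z) = Z + 1/(Y + ((Z*Y + Y*Z) + Z)) = Z + 1/(Y + ((Y*Z + Y*Z) + Z)) = Z + 1/(Y + (2*Y*Z + Z)) = Z + 1/(Y + (Z + 2*Y*Z)) = Z + 1/(Y + Z + 2*Y*Z))
(m(-2, -5) + T)² = ((-5 + 1/(-2 - 5 + 2*(-2)*(-5))) + 2)² = ((-5 + 1/(-2 - 5 + 20)) + 2)² = ((-5 + 1/13) + 2)² = (-64/13 + 2)² = (-38/13)² = 1444/169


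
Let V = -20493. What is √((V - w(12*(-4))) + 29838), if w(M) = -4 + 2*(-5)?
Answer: 7*√191 ≈ 96.742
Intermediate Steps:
w(M) = -14 (w(M) = -4 - 10 = -14)
√((V - w(12*(-4))) + 29838) = √((-20493 - 1*(-14)) + 29838) = √((-20493 + 14) + 29838) = √(-20479 + 29838) = √9359 = 7*√191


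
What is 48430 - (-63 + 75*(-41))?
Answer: 51568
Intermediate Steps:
48430 - (-63 + 75*(-41)) = 48430 - (-63 - 3075) = 48430 - 1*(-3138) = 48430 + 3138 = 51568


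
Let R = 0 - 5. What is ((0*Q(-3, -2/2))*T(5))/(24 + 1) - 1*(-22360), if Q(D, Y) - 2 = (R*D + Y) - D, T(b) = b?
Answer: 22360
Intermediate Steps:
R = -5
Q(D, Y) = 2 + Y - 6*D (Q(D, Y) = 2 + ((-5*D + Y) - D) = 2 + ((Y - 5*D) - D) = 2 + (Y - 6*D) = 2 + Y - 6*D)
((0*Q(-3, -2/2))*T(5))/(24 + 1) - 1*(-22360) = ((0*(2 - 2/2 - 6*(-3)))*5)/(24 + 1) - 1*(-22360) = ((0*(2 - 2*1/2 + 18))*5)/25 + 22360 = ((0*(2 - 1 + 18))*5)*(1/25) + 22360 = ((0*19)*5)*(1/25) + 22360 = (0*5)*(1/25) + 22360 = 0*(1/25) + 22360 = 0 + 22360 = 22360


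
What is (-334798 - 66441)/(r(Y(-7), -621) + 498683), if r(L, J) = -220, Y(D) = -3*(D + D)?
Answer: -401239/498463 ≈ -0.80495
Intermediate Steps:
Y(D) = -6*D
(-334798 - 66441)/(r(Y(-7), -621) + 498683) = (-334798 - 66441)/(-220 + 498683) = -401239/498463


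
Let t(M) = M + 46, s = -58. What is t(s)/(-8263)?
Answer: 12/8263 ≈ 0.0014523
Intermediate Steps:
t(M) = 46 + M
t(s)/(-8263) = (46 - 58)/(-8263) = -12*(-1/8263) = 12/8263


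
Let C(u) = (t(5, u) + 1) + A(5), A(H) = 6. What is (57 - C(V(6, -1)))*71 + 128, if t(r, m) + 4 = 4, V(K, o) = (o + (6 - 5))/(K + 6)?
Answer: 3678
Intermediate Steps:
V(K, o) = (1 + o)/(6 + K) (V(K, o) = (o + 1)/(6 + K) = (1 + o)/(6 + K))
t(r, m) = 0 (t(r, m) = -4 + 4 = 0)
C(u) = 7 (C(u) = (0 + 1) + 6 = 1 + 6 = 7)
(57 - C(V(6, -1)))*71 + 128 = (57 - 1*7)*71 + 128 = (57 - 7)*71 + 128 = 50*71 + 128 = 3550 + 128 = 3678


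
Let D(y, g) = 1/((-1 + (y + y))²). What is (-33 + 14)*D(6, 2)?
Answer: -19/121 ≈ -0.15702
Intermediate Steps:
D(y, g) = (-1 + 2*y)⁻² (D(y, g) = 1/((-1 + 2*y)²) = (-1 + 2*y)⁻²)
(-33 + 14)*D(6, 2) = (-33 + 14)/(-1 + 2*6)² = -19/(-1 + 12)² = -19/11² = -19*1/121 = -19/121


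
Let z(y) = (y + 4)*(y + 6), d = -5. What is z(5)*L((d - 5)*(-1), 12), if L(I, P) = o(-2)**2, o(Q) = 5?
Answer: 2475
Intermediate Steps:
z(y) = (4 + y)*(6 + y)
L(I, P) = 25 (L(I, P) = 5**2 = 25)
z(5)*L((d - 5)*(-1), 12) = (24 + 5**2 + 10*5)*25 = (24 + 25 + 50)*25 = 99*25 = 2475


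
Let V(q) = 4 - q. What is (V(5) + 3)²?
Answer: 4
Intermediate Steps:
(V(5) + 3)² = ((4 - 1*5) + 3)² = ((4 - 5) + 3)² = (-1 + 3)² = 2² = 4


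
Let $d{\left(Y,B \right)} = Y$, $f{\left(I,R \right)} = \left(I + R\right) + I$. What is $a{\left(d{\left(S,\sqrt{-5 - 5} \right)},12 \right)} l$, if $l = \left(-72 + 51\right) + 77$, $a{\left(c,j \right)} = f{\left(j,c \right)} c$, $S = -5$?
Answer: $-5320$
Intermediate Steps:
$f{\left(I,R \right)} = R + 2 I$
$a{\left(c,j \right)} = c \left(c + 2 j\right)$ ($a{\left(c,j \right)} = \left(c + 2 j\right) c = c \left(c + 2 j\right)$)
$l = 56$ ($l = -21 + 77 = 56$)
$a{\left(d{\left(S,\sqrt{-5 - 5} \right)},12 \right)} l = - 5 \left(-5 + 2 \cdot 12\right) 56 = - 5 \left(-5 + 24\right) 56 = \left(-5\right) 19 \cdot 56 = \left(-95\right) 56 = -5320$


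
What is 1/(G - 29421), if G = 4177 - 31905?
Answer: -1/57149 ≈ -1.7498e-5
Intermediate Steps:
G = -27728
1/(G - 29421) = 1/(-27728 - 29421) = 1/(-57149) = -1/57149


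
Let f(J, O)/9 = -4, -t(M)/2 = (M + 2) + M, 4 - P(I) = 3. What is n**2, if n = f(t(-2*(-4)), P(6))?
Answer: 1296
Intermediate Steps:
P(I) = 1 (P(I) = 4 - 1*3 = 4 - 3 = 1)
t(M) = -4 - 4*M (t(M) = -2*((M + 2) + M) = -2*((2 + M) + M) = -2*(2 + 2*M) = -4 - 4*M)
f(J, O) = -36 (f(J, O) = 9*(-4) = -36)
n = -36
n**2 = (-36)**2 = 1296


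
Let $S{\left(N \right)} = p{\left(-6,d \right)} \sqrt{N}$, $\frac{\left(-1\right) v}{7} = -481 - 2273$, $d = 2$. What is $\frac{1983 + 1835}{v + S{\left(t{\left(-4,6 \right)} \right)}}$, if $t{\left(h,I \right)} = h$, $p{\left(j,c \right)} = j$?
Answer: $\frac{2044539}{10323373} + \frac{3818 i}{30970119} \approx 0.19805 + 0.00012328 i$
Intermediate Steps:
$v = 19278$ ($v = - 7 \left(-481 - 2273\right) = \left(-7\right) \left(-2754\right) = 19278$)
$S{\left(N \right)} = - 6 \sqrt{N}$
$\frac{1983 + 1835}{v + S{\left(t{\left(-4,6 \right)} \right)}} = \frac{1983 + 1835}{19278 - 6 \sqrt{-4}} = \frac{3818}{19278 - 6 \cdot 2 i} = \frac{3818}{19278 - 12 i} = 3818 \frac{19278 + 12 i}{371641428} = \frac{1909 \left(19278 + 12 i\right)}{185820714}$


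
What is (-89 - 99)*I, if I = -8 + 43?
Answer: -6580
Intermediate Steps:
I = 35
(-89 - 99)*I = (-89 - 99)*35 = -188*35 = -6580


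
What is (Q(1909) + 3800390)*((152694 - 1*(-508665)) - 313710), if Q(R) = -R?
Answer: 1320538121169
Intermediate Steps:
(Q(1909) + 3800390)*((152694 - 1*(-508665)) - 313710) = (-1*1909 + 3800390)*((152694 - 1*(-508665)) - 313710) = (-1909 + 3800390)*((152694 + 508665) - 313710) = 3798481*(661359 - 313710) = 3798481*347649 = 1320538121169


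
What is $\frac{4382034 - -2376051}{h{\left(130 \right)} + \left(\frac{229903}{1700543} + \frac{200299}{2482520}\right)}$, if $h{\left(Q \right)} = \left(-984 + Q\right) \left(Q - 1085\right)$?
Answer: $\frac{9510049317072530200}{1147679109471341039} \approx 8.2863$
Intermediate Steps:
$h{\left(Q \right)} = \left(-1085 + Q\right) \left(-984 + Q\right)$ ($h{\left(Q \right)} = \left(-984 + Q\right) \left(-1085 + Q\right) = \left(-1085 + Q\right) \left(-984 + Q\right)$)
$\frac{4382034 - -2376051}{h{\left(130 \right)} + \left(\frac{229903}{1700543} + \frac{200299}{2482520}\right)} = \frac{4382034 - -2376051}{\left(1067640 + 130^{2} - 268970\right) + \left(\frac{229903}{1700543} + \frac{200299}{2482520}\right)} = \frac{4382034 + 2376051}{\left(1067640 + 16900 - 268970\right) + \left(229903 \cdot \frac{1}{1700543} + 200299 \cdot \frac{1}{2482520}\right)} = \frac{6758085}{815570 + \left(\frac{229903}{1700543} + \frac{200299}{2482520}\right)} = \frac{6758085}{815570 + \frac{911355857917}{4221632008360}} = \frac{6758085}{\frac{3443037328414023117}{4221632008360}} = 6758085 \cdot \frac{4221632008360}{3443037328414023117} = \frac{9510049317072530200}{1147679109471341039}$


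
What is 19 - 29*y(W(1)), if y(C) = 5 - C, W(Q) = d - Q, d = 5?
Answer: -10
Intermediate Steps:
W(Q) = 5 - Q
19 - 29*y(W(1)) = 19 - 29*(5 - (5 - 1*1)) = 19 - 29*(5 - (5 - 1)) = 19 - 29*(5 - 1*4) = 19 - 29*(5 - 4) = 19 - 29*1 = 19 - 29 = -10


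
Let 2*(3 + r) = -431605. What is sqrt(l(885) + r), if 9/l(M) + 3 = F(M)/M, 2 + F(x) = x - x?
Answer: I*sqrt(6094128981098)/5314 ≈ 464.55*I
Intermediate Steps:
r = -431611/2 (r = -3 + (1/2)*(-431605) = -3 - 431605/2 = -431611/2 ≈ -2.1581e+5)
F(x) = -2 (F(x) = -2 + (x - x) = -2 + 0 = -2)
l(M) = 9/(-3 - 2/M)
sqrt(l(885) + r) = sqrt(-9*885/(2 + 3*885) - 431611/2) = sqrt(-9*885/(2 + 2655) - 431611/2) = sqrt(-9*885/2657 - 431611/2) = sqrt(-9*885*1/2657 - 431611/2) = sqrt(-7965/2657 - 431611/2) = sqrt(-1146806357/5314) = I*sqrt(6094128981098)/5314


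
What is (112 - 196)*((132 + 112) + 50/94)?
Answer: -965412/47 ≈ -20541.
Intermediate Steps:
(112 - 196)*((132 + 112) + 50/94) = -84*(244 + 50*(1/94)) = -84*(244 + 25/47) = -84*11493/47 = -965412/47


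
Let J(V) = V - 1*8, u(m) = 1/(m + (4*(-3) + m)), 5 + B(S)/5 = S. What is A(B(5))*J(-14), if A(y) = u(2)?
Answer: 11/4 ≈ 2.7500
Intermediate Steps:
B(S) = -25 + 5*S
u(m) = 1/(-12 + 2*m) (u(m) = 1/(m + (-12 + m)) = 1/(-12 + 2*m))
A(y) = -⅛ (A(y) = 1/(2*(-6 + 2)) = (½)/(-4) = (½)*(-¼) = -⅛)
J(V) = -8 + V (J(V) = V - 8 = -8 + V)
A(B(5))*J(-14) = -(-8 - 14)/8 = -⅛*(-22) = 11/4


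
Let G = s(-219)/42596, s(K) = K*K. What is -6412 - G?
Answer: -273173513/42596 ≈ -6413.1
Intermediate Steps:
s(K) = K**2
G = 47961/42596 (G = (-219)**2/42596 = 47961*(1/42596) = 47961/42596 ≈ 1.1259)
-6412 - G = -6412 - 1*47961/42596 = -6412 - 47961/42596 = -273173513/42596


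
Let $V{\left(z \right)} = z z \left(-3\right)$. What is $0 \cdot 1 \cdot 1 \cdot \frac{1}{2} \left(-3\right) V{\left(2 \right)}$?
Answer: $0$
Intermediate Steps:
$V{\left(z \right)} = - 3 z^{2}$ ($V{\left(z \right)} = z^{2} \left(-3\right) = - 3 z^{2}$)
$0 \cdot 1 \cdot 1 \cdot \frac{1}{2} \left(-3\right) V{\left(2 \right)} = 0 \cdot 1 \cdot 1 \cdot \frac{1}{2} \left(-3\right) \left(- 3 \cdot 2^{2}\right) = 0 \cdot 1 \cdot \frac{1}{2} \left(-3\right) \left(\left(-3\right) 4\right) = 0 \cdot \frac{1}{2} \left(-3\right) \left(-12\right) = 0 \left(-3\right) \left(-12\right) = 0 \left(-12\right) = 0$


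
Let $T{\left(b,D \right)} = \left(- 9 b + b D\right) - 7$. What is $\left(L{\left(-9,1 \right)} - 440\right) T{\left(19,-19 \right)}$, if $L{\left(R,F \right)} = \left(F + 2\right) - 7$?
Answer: $239316$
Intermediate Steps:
$L{\left(R,F \right)} = -5 + F$ ($L{\left(R,F \right)} = \left(2 + F\right) - 7 = -5 + F$)
$T{\left(b,D \right)} = -7 - 9 b + D b$ ($T{\left(b,D \right)} = \left(- 9 b + D b\right) - 7 = -7 - 9 b + D b$)
$\left(L{\left(-9,1 \right)} - 440\right) T{\left(19,-19 \right)} = \left(\left(-5 + 1\right) - 440\right) \left(-7 - 171 - 361\right) = \left(-4 - 440\right) \left(-7 - 171 - 361\right) = \left(-444\right) \left(-539\right) = 239316$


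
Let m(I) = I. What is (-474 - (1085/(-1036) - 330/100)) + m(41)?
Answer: -317203/740 ≈ -428.65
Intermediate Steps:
(-474 - (1085/(-1036) - 330/100)) + m(41) = (-474 - (1085/(-1036) - 330/100)) + 41 = (-474 - (1085*(-1/1036) - 330*1/100)) + 41 = (-474 - (-155/148 - 33/10)) + 41 = (-474 - 1*(-3217/740)) + 41 = (-474 + 3217/740) + 41 = -347543/740 + 41 = -317203/740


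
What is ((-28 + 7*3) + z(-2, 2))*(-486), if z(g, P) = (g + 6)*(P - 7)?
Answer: 13122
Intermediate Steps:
z(g, P) = (-7 + P)*(6 + g) (z(g, P) = (6 + g)*(-7 + P) = (-7 + P)*(6 + g))
((-28 + 7*3) + z(-2, 2))*(-486) = ((-28 + 7*3) + (-42 - 7*(-2) + 6*2 + 2*(-2)))*(-486) = ((-28 + 21) + (-42 + 14 + 12 - 4))*(-486) = (-7 - 20)*(-486) = -27*(-486) = 13122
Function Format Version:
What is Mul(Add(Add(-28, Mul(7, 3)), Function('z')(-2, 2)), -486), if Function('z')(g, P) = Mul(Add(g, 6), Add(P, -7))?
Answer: 13122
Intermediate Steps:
Function('z')(g, P) = Mul(Add(-7, P), Add(6, g)) (Function('z')(g, P) = Mul(Add(6, g), Add(-7, P)) = Mul(Add(-7, P), Add(6, g)))
Mul(Add(Add(-28, Mul(7, 3)), Function('z')(-2, 2)), -486) = Mul(Add(Add(-28, Mul(7, 3)), Add(-42, Mul(-7, -2), Mul(6, 2), Mul(2, -2))), -486) = Mul(Add(Add(-28, 21), Add(-42, 14, 12, -4)), -486) = Mul(Add(-7, -20), -486) = Mul(-27, -486) = 13122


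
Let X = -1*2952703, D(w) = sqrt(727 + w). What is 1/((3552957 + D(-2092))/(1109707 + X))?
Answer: -1091347589862/2103917240869 + 307166*I*sqrt(1365)/2103917240869 ≈ -0.51872 + 5.394e-6*I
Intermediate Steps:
X = -2952703
1/((3552957 + D(-2092))/(1109707 + X)) = 1/((3552957 + sqrt(727 - 2092))/(1109707 - 2952703)) = 1/((3552957 + sqrt(-1365))/(-1842996)) = 1/((3552957 + I*sqrt(1365))*(-1/1842996)) = 1/(-1184319/614332 - I*sqrt(1365)/1842996)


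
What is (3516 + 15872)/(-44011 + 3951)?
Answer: -4847/10015 ≈ -0.48397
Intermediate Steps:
(3516 + 15872)/(-44011 + 3951) = 19388/(-40060) = 19388*(-1/40060) = -4847/10015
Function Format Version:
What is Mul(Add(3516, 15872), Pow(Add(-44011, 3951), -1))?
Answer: Rational(-4847, 10015) ≈ -0.48397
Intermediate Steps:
Mul(Add(3516, 15872), Pow(Add(-44011, 3951), -1)) = Mul(19388, Pow(-40060, -1)) = Mul(19388, Rational(-1, 40060)) = Rational(-4847, 10015)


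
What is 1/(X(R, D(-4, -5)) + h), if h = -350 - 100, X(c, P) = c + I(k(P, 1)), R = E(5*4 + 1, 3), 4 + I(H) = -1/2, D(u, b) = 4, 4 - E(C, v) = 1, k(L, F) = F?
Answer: -2/903 ≈ -0.0022148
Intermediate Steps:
E(C, v) = 3 (E(C, v) = 4 - 1*1 = 4 - 1 = 3)
I(H) = -9/2 (I(H) = -4 - 1/2 = -4 - 1*½ = -4 - ½ = -9/2)
R = 3
X(c, P) = -9/2 + c (X(c, P) = c - 9/2 = -9/2 + c)
h = -450
1/(X(R, D(-4, -5)) + h) = 1/((-9/2 + 3) - 450) = 1/(-3/2 - 450) = 1/(-903/2) = -2/903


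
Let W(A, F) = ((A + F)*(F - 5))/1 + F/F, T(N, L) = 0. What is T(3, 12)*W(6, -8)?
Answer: 0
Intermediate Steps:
W(A, F) = 1 + (-5 + F)*(A + F) (W(A, F) = ((A + F)*(-5 + F))*1 + 1 = ((-5 + F)*(A + F))*1 + 1 = (-5 + F)*(A + F) + 1 = 1 + (-5 + F)*(A + F))
T(3, 12)*W(6, -8) = 0*(1 + (-8)² - 5*6 - 5*(-8) + 6*(-8)) = 0*(1 + 64 - 30 + 40 - 48) = 0*27 = 0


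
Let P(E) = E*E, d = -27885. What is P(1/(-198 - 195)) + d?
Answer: -4306810364/154449 ≈ -27885.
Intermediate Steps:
P(E) = E²
P(1/(-198 - 195)) + d = (1/(-198 - 195))² - 27885 = (1/(-393))² - 27885 = (-1/393)² - 27885 = 1/154449 - 27885 = -4306810364/154449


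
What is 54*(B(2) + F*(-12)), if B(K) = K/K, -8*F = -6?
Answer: -432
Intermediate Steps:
F = ¾ (F = -⅛*(-6) = ¾ ≈ 0.75000)
B(K) = 1
54*(B(2) + F*(-12)) = 54*(1 + (¾)*(-12)) = 54*(1 - 9) = 54*(-8) = -432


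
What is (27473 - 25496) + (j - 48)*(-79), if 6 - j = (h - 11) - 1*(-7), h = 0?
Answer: 4979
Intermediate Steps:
j = 10 (j = 6 - ((0 - 11) - 1*(-7)) = 6 - (-11 + 7) = 6 - 1*(-4) = 6 + 4 = 10)
(27473 - 25496) + (j - 48)*(-79) = (27473 - 25496) + (10 - 48)*(-79) = 1977 - 38*(-79) = 1977 + 3002 = 4979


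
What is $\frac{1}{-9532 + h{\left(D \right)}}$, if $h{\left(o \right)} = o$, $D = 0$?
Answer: $- \frac{1}{9532} \approx -0.00010491$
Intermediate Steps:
$\frac{1}{-9532 + h{\left(D \right)}} = \frac{1}{-9532 + 0} = \frac{1}{-9532} = - \frac{1}{9532}$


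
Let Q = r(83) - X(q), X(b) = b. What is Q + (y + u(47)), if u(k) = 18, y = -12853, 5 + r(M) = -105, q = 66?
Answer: -13011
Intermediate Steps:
r(M) = -110 (r(M) = -5 - 105 = -110)
Q = -176 (Q = -110 - 1*66 = -110 - 66 = -176)
Q + (y + u(47)) = -176 + (-12853 + 18) = -176 - 12835 = -13011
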